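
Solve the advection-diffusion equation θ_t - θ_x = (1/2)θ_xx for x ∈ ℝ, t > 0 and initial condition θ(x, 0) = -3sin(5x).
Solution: Moving frame: η = x + t, σ = t, θ = u(η,σ), so θ_t = u_σ + u_η and θ_xx = u_ηη.
Hence θ_t - θ_x = u_σ and the PDE becomes the heat equation u_σ = (1/2)u_ηη on η ∈ ℝ.
Initial data: u(η,0) = θ(η,0) = -3sin(5η). Each mode sin(nη) decays as exp(-n²σ/2) on ℝ, so u(η,σ) = Σ c_n exp(-n²σ/2) sin(nη) with c_5=-3: u(η,σ) = -3exp(-25σ/2)sin(5η).
Substituting back: θ(x,t) = u(x + t, t).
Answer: θ(x, t) = -3exp(-25t/2)sin(5t + 5x)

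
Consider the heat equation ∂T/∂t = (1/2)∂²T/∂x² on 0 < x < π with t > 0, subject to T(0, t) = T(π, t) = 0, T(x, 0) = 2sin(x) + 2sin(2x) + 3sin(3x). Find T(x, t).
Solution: Using separation of variables T = X(x)G(t):
Eigenfunctions: sin(nx), n = 1, 2, 3, ...
General solution: T(x, t) = Σ c_n sin(nx) exp(-n² t/2)
Matching T(x,0) = 2sin(x) + 2sin(2x) + 3sin(3x) term by term: c_1=2, c_2=2, c_3=3.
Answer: T(x, t) = 2exp(-2t)sin(2x) + 2exp(-t/2)sin(x) + 3exp(-9t/2)sin(3x)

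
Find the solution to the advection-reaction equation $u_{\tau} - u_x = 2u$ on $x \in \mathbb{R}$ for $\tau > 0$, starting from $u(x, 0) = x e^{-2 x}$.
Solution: Substitute $u = e^{-2x}w$, i.e. $w = e^{2x}u$.
By the product rule, $u_x = e^{-2x}(w_x - 2w)$, $u_{\tau} = e^{-2x}w_{\tau}$.
Substituting into the PDE and dividing by $e^{-2x}$: $w_{\tau} - (w_x - 2w) = 2w$.
The lower-order terms cancel, leaving the standard advection equation $w_{\tau} - w_x = 0$.
Initial data for $w$: $w(x,0) = e^{2x}u(x,0) = x$.
Solve for $w$:
  By method of characteristics (waves move left with speed 1):
  Along characteristics $x + \tau =$ const, $w$ is constant, so $w(x,\tau) = f(x + \tau)$ with $f = w( \cdot , 0)$.
Hence $w(x,\tau) = x + \tau$.
Transform back: $u(x,\tau) = e^{-2x}w(x,\tau)$.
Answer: $u(x, \tau) = \tau e^{-2 x} + x e^{-2 x}$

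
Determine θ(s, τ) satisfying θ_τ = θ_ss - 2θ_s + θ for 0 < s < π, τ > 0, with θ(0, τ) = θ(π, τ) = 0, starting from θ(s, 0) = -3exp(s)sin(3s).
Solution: Substitute θ = exp(s)u.
Then θ_s = exp(s)(u_s + u), θ_ss = exp(s)(u_ss + 2u_s + u), θ_τ = exp(s)u_τ; substituting and dividing by exp(s), the lower-order terms cancel: u_τ = u_ss (standard heat equation).
Data for u: u(s,0) = exp(-s)θ(s,0) = -3sin(3s). The boundary conditions carry over: u(0,τ) = u(π,τ) = 0.
Separating variables: u = Σ c_n exp(-n²τ) sin(ns). From u(s,0) = -3sin(3s): c_3=-3.
So u(s,τ) = -3exp(-9τ)sin(3s), and θ(s,τ) = exp(s)u(s,τ).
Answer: θ(s, τ) = -3exp(s)exp(-9τ)sin(3s)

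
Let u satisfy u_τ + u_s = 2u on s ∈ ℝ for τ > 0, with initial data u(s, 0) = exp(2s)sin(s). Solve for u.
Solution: Substitute u = exp(2s)w, i.e. w = exp(-2s)u.
By the product rule, u_s = exp(2s)(w_s + 2w), u_τ = exp(2s)w_τ.
Substituting into the PDE and dividing by exp(2s): w_τ + (w_s + 2w) = 2w.
The lower-order terms cancel, leaving the standard advection equation w_τ + w_s = 0.
Initial data for w: w(s,0) = exp(-2s)u(s,0) = sin(s).
Solve for w:
  By method of characteristics (waves move right with speed 1):
  Along characteristics s - τ = const, w is constant, so w(s,τ) = f(s - τ) with f = w(·, 0).
Hence w(s,τ) = sin(s - τ).
Transform back: u(s,τ) = exp(2s)w(s,τ).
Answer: u(s, τ) = exp(2s)sin(s - τ)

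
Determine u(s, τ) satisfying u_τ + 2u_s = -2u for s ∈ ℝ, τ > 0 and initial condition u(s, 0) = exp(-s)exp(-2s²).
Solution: Substitute u = exp(-s)w.
Then u_s = exp(-s)(w_s - w), u_τ = exp(-s)w_τ; substituting and dividing by exp(-s), the lower-order terms cancel: w_τ + 2w_s = 0 (standard advection equation).
Data for w: w(s,0) = exp(s)u(s,0) = exp(-2s²).
By characteristics (ds/dτ = 2), w(s,τ) = f(s - 2τ) with f = w(·, 0).
So w(s,τ) = exp(-2(s - 2τ)²), and u(s,τ) = exp(-s)w(s,τ).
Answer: u(s, τ) = exp(-s)exp(-2(s - 2τ)²)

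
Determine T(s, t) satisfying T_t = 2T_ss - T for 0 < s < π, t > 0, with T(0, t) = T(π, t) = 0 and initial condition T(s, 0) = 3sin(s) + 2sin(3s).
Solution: Substitute T = exp(-t)u.
Then T_t = exp(-t)(u_t - u), T_ss = exp(-t)u_ss; substituting and dividing by exp(-t), the lower-order terms cancel: u_t = 2u_ss (standard heat equation).
Data for u: u(s,0) = T(s,0) = 3sin(s) + 2sin(3s). The boundary conditions carry over: u(0,t) = u(π,t) = 0.
Separating variables: u = Σ c_n exp(-2n²t) sin(ns). From u(s,0) = 3sin(s) + 2sin(3s): c_1=3, c_3=2.
So u(s,t) = 3exp(-2t)sin(s) + 2exp(-18t)sin(3s), and T(s,t) = exp(-t)u(s,t).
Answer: T(s, t) = 3exp(-3t)sin(s) + 2exp(-19t)sin(3s)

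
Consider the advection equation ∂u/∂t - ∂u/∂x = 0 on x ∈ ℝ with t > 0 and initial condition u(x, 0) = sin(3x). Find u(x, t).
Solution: By method of characteristics (waves move left with speed 1):
Along characteristics x + t = const, u is constant, so u(x,t) = f(x + t) with f = u(·, 0).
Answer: u(x, t) = sin(3t + 3x)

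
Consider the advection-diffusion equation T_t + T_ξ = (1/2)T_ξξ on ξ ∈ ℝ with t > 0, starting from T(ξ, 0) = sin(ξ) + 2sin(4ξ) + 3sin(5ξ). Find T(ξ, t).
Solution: Moving frame: η = ξ - t, σ = t, T = u(η,σ), so T_t = u_σ - u_η and T_ξξ = u_ηη.
Hence T_t + T_ξ = u_σ and the PDE becomes the heat equation u_σ = (1/2)u_ηη on η ∈ ℝ.
Initial data: u(η,0) = T(η,0) = sin(η) + 2sin(4η) + 3sin(5η). Each mode sin(nη) decays as exp(-n²σ/2) on ℝ, so u(η,σ) = Σ c_n exp(-n²σ/2) sin(nη) with c_1=1, c_4=2, c_5=3: u(η,σ) = 2exp(-8σ)sin(4η) + exp(-σ/2)sin(η) + 3exp(-25σ/2)sin(5η).
Substituting back: T(ξ,t) = u(ξ - t, t).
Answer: T(ξ, t) = -2exp(-8t)sin(4t - 4ξ) - exp(-t/2)sin(t - ξ) - 3exp(-25t/2)sin(5t - 5ξ)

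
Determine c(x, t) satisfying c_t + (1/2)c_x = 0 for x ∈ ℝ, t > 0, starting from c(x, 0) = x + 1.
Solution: By characteristics (dx/dt = 1/2), c(x,t) = f(x - (1/2)t) with f = c(·, 0).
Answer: c(x, t) = -(1/2)t + x + 1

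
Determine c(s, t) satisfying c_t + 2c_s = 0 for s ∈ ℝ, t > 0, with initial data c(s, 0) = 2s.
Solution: By characteristics (ds/dt = 2), c(s,t) = f(s - 2t) with f = c(·, 0).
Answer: c(s, t) = 2s - 4t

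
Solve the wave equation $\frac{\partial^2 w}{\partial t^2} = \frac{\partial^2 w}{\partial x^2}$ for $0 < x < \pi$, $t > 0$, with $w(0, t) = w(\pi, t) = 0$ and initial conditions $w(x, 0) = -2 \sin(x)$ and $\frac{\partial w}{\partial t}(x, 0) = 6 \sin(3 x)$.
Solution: Separating variables: $w = \sum [A_n \cos(\omega_n t) + B_n \sin(\omega_n t)] \sin(nx)$, $\omega_n = n$. From ICs ($B_n$ = velocity coefficient / $\omega_n$): $A_1=-2, B_3=2$.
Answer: $w(x, t) = 2 \sin(3 t) \sin(3 x) - 2 \sin(x) \cos(t)$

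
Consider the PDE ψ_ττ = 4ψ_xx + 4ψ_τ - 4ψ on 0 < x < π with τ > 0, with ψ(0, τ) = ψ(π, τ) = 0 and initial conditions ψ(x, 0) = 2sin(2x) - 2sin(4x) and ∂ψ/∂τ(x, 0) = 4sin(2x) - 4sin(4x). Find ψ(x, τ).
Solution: Substitute ψ = exp(2τ)u.
Then ψ_τ = exp(2τ)(u_τ + 2u), ψ_ττ = exp(2τ)(u_ττ + 4u_τ + 4u), ψ_xx = exp(2τ)u_xx; substituting and dividing by exp(2τ), the lower-order terms cancel: u_ττ = 4u_xx (standard wave equation).
Data for u: u(x,0) = ψ(x,0) = 2sin(2x) - 2sin(4x); u_τ(x,0) = ψ_τ(x,0) - 2ψ(x,0) = 0. The boundary conditions carry over: u(0,τ) = u(π,τ) = 0.
Separating variables: u = Σ [A_n cos(ω_n τ) + B_n sin(ω_n τ)] sin(nx), ω_n = 2n. From ICs: A_2=2, A_4=-2.
So u(x,τ) = 2sin(2x)cos(4τ) - 2sin(4x)cos(8τ), and ψ(x,τ) = exp(2τ)u(x,τ).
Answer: ψ(x, τ) = 2exp(2τ)sin(2x)cos(4τ) - 2exp(2τ)sin(4x)cos(8τ)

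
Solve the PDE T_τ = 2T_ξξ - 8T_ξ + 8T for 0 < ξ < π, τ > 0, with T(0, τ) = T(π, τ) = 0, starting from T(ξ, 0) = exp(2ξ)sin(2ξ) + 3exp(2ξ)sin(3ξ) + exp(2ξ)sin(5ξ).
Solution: Substitute T = exp(2ξ)u, i.e. u = exp(-2ξ)T.
By the product rule, T_ξ = exp(2ξ)(u_ξ + 2u), T_ξξ = exp(2ξ)(u_ξξ + 4u_ξ + 4u), T_τ = exp(2ξ)u_τ.
Substituting into the PDE and dividing by exp(2ξ): u_τ = 2(u_ξξ + 4u_ξ + 4u) - 8(u_ξ + 2u) + 8u.
The lower-order terms cancel, leaving the standard heat equation u_τ = 2u_ξξ.
Initial data for u: u(ξ,0) = exp(-2ξ)T(ξ,0) = sin(2ξ) + 3sin(3ξ) + sin(5ξ). The boundary conditions carry over: u(0,τ) = u(π,τ) = 0.
Solve for u:
  Using separation of variables u = X(ξ)G(τ):
  Eigenfunctions: sin(nξ), n = 1, 2, 3, ...
  General solution: u(ξ, τ) = Σ c_n sin(nξ) exp(-2n² τ)
  Matching u(ξ,0) = sin(2ξ) + 3sin(3ξ) + sin(5ξ) term by term: c_2=1, c_3=3, c_5=1.
Hence u(ξ,τ) = exp(-8τ)sin(2ξ) + 3exp(-18τ)sin(3ξ) + exp(-50τ)sin(5ξ).
Transform back: T(ξ,τ) = exp(2ξ)u(ξ,τ).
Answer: T(ξ, τ) = exp(2ξ)exp(-8τ)sin(2ξ) + 3exp(2ξ)exp(-18τ)sin(3ξ) + exp(2ξ)exp(-50τ)sin(5ξ)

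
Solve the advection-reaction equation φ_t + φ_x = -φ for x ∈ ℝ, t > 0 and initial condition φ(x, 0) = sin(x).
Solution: Substitute φ = exp(-t)u.
Then φ_t = exp(-t)(u_t - u), φ_x = exp(-t)u_x; substituting and dividing by exp(-t), the lower-order terms cancel: u_t + u_x = 0 (standard advection equation).
Data for u: u(x,0) = φ(x,0) = sin(x).
By characteristics (dx/dt = 1), u(x,t) = f(x - t) with f = u(·, 0).
So u(x,t) = -sin(t - x), and φ(x,t) = exp(-t)u(x,t).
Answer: φ(x, t) = -exp(-t)sin(t - x)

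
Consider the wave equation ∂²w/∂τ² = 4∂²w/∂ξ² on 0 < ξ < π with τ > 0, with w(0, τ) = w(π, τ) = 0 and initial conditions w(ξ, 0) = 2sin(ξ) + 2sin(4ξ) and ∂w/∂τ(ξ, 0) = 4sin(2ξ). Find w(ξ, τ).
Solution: Separating variables: w = Σ [A_n cos(ω_n τ) + B_n sin(ω_n τ)] sin(nξ), ω_n = 2n. From ICs (B_n = velocity coefficient / ω_n): A_1=2, A_4=2, B_2=1.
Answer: w(ξ, τ) = 2sin(ξ)cos(2τ) + sin(2ξ)sin(4τ) + 2sin(4ξ)cos(8τ)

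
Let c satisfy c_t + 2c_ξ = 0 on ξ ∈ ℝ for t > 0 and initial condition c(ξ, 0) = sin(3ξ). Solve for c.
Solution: By characteristics (dξ/dt = 2), c(ξ,t) = f(ξ - 2t) with f = c(·, 0).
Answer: c(ξ, t) = -sin(6t - 3ξ)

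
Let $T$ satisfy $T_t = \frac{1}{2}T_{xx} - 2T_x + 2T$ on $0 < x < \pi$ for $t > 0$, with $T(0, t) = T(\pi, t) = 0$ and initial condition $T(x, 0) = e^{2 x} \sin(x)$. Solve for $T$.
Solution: Substitute $T = e^{2x}u$, i.e. $u = e^{-2x}T$.
By the product rule, $T_x = e^{2x}(u_x + 2u)$, $T_{xx} = e^{2x}(u_{xx} + 4u_x + 4u)$, $T_t = e^{2x}u_t$.
Substituting into the PDE and dividing by $e^{2x}$: $u_t = \frac{1}{2}(u_{xx} + 4u_x + 4u) - 2(u_x + 2u) + 2u$.
The lower-order terms cancel, leaving the standard heat equation $u_t = \frac{1}{2}u_{xx}$.
Initial data for $u$: $u(x,0) = e^{-2x}T(x,0) = \sin(x)$. The boundary conditions carry over: $u(0,t) = u(\pi,t) = 0$.
Solve for $u$:
  Using separation of variables $u = X(x)G(t)$:
  Eigenfunctions: $\sin(nx)$, $n = 1, 2, 3, \ldots$
  General solution: $u(x, t) = \sum c_n \sin(nx) e^{-n^2 t/2}$
  Matching $u(x,0) = \sin(x)$ term by term: $c_1=1$.
Hence $u(x,t) = e^{-t/2} \sin(x)$.
Transform back: $T(x,t) = e^{2x}u(x,t)$.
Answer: $T(x, t) = e^{-t/2} e^{2 x} \sin(x)$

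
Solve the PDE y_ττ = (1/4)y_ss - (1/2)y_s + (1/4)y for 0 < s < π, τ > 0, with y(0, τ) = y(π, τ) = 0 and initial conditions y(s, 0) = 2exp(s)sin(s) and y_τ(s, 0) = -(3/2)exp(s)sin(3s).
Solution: Substitute y = exp(s)u, i.e. u = exp(-s)y.
By the product rule, y_s = exp(s)(u_s + u), y_ss = exp(s)(u_ss + 2u_s + u), y_ττ = exp(s)u_ττ.
Substituting into the PDE and dividing by exp(s): u_ττ = (1/4)(u_ss + 2u_s + u) - (1/2)(u_s + u) + (1/4)u.
The lower-order terms cancel, leaving the standard wave equation u_ττ = (1/4)u_ss.
Initial data for u: u(s,0) = exp(-s)y(s,0) = 2sin(s); u_τ(s,0) = exp(-s)y_τ(s,0) = -(3/2)sin(3s). The boundary conditions carry over: u(0,τ) = u(π,τ) = 0.
Solve for u:
  Using separation of variables u = X(s)T(τ):
  Eigenfunctions: sin(ns), n = 1, 2, 3, ...
  General solution: u(s, τ) = Σ [A_n cos(n τ/2) + B_n sin(n τ/2)] sin(ns)
  From u(s,0) = 2sin(s): A_1=2. From u_τ(s,0) = -(3/2)sin(3s), using u_τ(s,0) = Σ ω_n B_n sin(ns) with ω_n = n/2: B_3 = (-3/2)/(3/2) = -1.
Hence u(s,τ) = 2sin(s)cos(τ/2) - sin(3s)sin(3τ/2).
Transform back: y(s,τ) = exp(s)u(s,τ).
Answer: y(s, τ) = 2exp(s)sin(s)cos(τ/2) - exp(s)sin(3s)sin(3τ/2)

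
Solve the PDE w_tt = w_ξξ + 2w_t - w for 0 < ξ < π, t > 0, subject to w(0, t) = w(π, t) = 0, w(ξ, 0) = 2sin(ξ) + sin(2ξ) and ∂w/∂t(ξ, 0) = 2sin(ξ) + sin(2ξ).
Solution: Substitute w = exp(t)u, i.e. u = exp(-t)w.
By the product rule, w_t = exp(t)(u_t + u), w_tt = exp(t)(u_tt + 2u_t + u), w_ξξ = exp(t)u_ξξ.
Substituting into the PDE and dividing by exp(t): u_tt + 2u_t + u = u_ξξ + 2(u_t + u) - u.
The lower-order terms cancel, leaving the standard wave equation u_tt = u_ξξ.
Initial data for u: u(ξ,0) = w(ξ,0) = 2sin(ξ) + sin(2ξ); u_t(ξ,0) = w_t(ξ,0) - w(ξ,0) = 0. The boundary conditions carry over: u(0,t) = u(π,t) = 0.
Solve for u:
  Using separation of variables u = X(ξ)T(t):
  Eigenfunctions: sin(nξ), n = 1, 2, 3, ...
  General solution: u(ξ, t) = Σ [A_n cos(n t) + B_n sin(n t)] sin(nξ)
  From u(ξ,0) = 2sin(ξ) + sin(2ξ): A_1=2, A_2=1. From u_t(ξ,0) = 0: all B_n = 0.
Hence u(ξ,t) = 2sin(ξ)cos(t) + sin(2ξ)cos(2t).
Transform back: w(ξ,t) = exp(t)u(ξ,t).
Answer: w(ξ, t) = 2exp(t)sin(ξ)cos(t) + exp(t)sin(2ξ)cos(2t)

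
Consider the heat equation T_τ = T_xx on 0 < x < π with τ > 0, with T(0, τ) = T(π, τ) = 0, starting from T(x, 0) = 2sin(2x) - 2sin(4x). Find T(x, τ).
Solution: Separating variables: T = Σ c_n exp(-n²τ) sin(nx). From T(x,0) = 2sin(2x) - 2sin(4x): c_2=2, c_4=-2.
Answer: T(x, τ) = 2exp(-4τ)sin(2x) - 2exp(-16τ)sin(4x)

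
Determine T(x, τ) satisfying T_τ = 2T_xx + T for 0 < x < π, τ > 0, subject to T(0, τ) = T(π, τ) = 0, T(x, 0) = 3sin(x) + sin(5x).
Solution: Substitute T = exp(τ)u.
Then T_τ = exp(τ)(u_τ + u), T_xx = exp(τ)u_xx; substituting and dividing by exp(τ), the lower-order terms cancel: u_τ = 2u_xx (standard heat equation).
Data for u: u(x,0) = T(x,0) = 3sin(x) + sin(5x). The boundary conditions carry over: u(0,τ) = u(π,τ) = 0.
Separating variables: u = Σ c_n exp(-2n²τ) sin(nx). From u(x,0) = 3sin(x) + sin(5x): c_1=3, c_5=1.
So u(x,τ) = 3exp(-2τ)sin(x) + exp(-50τ)sin(5x), and T(x,τ) = exp(τ)u(x,τ).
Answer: T(x, τ) = 3exp(-τ)sin(x) + exp(-49τ)sin(5x)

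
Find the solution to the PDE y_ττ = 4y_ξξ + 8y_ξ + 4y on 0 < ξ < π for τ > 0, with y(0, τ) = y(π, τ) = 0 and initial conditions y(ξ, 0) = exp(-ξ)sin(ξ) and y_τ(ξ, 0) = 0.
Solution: Substitute y = exp(-ξ)u.
Then y_ξ = exp(-ξ)(u_ξ - u), y_ξξ = exp(-ξ)(u_ξξ - 2u_ξ + u), y_ττ = exp(-ξ)u_ττ; substituting and dividing by exp(-ξ), the lower-order terms cancel: u_ττ = 4u_ξξ (standard wave equation).
Data for u: u(ξ,0) = exp(ξ)y(ξ,0) = sin(ξ); u_τ(ξ,0) = exp(ξ)y_τ(ξ,0) = 0. The boundary conditions carry over: u(0,τ) = u(π,τ) = 0.
Separating variables: u = Σ [A_n cos(ω_n τ) + B_n sin(ω_n τ)] sin(nξ), ω_n = 2n. From ICs: A_1=1.
So u(ξ,τ) = sin(ξ)cos(2τ), and y(ξ,τ) = exp(-ξ)u(ξ,τ).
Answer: y(ξ, τ) = exp(-ξ)sin(ξ)cos(2τ)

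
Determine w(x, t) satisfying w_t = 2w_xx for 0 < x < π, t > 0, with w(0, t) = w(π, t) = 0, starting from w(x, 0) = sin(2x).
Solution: Using separation of variables w = X(x)T(t):
Eigenfunctions: sin(nx), n = 1, 2, 3, ...
General solution: w(x, t) = Σ c_n sin(nx) exp(-2n² t)
Matching w(x,0) = sin(2x) term by term: c_2=1.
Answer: w(x, t) = exp(-8t)sin(2x)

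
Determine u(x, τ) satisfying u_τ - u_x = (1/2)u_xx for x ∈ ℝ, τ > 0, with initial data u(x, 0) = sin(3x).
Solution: Moving frame: η = x + τ, σ = τ, u = w(η,σ), so u_τ = w_σ + w_η and u_xx = w_ηη.
Hence u_τ - u_x = w_σ and the PDE becomes the heat equation w_σ = (1/2)w_ηη on η ∈ ℝ.
Initial data: w(η,0) = u(η,0) = sin(3η). Each mode sin(nη) decays as exp(-n²σ/2) on ℝ, so w(η,σ) = Σ c_n exp(-n²σ/2) sin(nη) with c_3=1: w(η,σ) = exp(-9σ/2)sin(3η).
Substituting back: u(x,τ) = w(x + τ, τ).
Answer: u(x, τ) = exp(-9τ/2)sin(3x + 3τ)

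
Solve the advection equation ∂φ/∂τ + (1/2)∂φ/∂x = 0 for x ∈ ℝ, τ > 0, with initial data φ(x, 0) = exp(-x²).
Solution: By characteristics (dx/dτ = 1/2), φ(x,τ) = f(x - (1/2)τ) with f = φ(·, 0).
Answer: φ(x, τ) = exp(-(x - τ/2)²)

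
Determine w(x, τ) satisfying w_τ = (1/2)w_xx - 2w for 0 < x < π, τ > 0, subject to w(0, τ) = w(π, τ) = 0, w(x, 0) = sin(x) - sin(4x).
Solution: Substitute w = exp(-2τ)u.
Then w_τ = exp(-2τ)(u_τ - 2u), w_xx = exp(-2τ)u_xx; substituting and dividing by exp(-2τ), the lower-order terms cancel: u_τ = (1/2)u_xx (standard heat equation).
Data for u: u(x,0) = w(x,0) = sin(x) - sin(4x). The boundary conditions carry over: u(0,τ) = u(π,τ) = 0.
Separating variables: u = Σ c_n exp(-n²τ/2) sin(nx). From u(x,0) = sin(x) - sin(4x): c_1=1, c_4=-1.
So u(x,τ) = -exp(-8τ)sin(4x) + exp(-τ/2)sin(x), and w(x,τ) = exp(-2τ)u(x,τ).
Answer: w(x, τ) = -exp(-10τ)sin(4x) + exp(-5τ/2)sin(x)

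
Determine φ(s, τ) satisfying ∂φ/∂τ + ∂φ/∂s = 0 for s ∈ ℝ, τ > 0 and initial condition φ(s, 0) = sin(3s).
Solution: By method of characteristics (waves move right with speed 1):
Along characteristics s - τ = const, φ is constant, so φ(s,τ) = f(s - τ) with f = φ(·, 0).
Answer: φ(s, τ) = sin(3s - 3τ)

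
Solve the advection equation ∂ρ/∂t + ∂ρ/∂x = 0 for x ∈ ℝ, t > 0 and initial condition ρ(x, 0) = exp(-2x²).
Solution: By method of characteristics (waves move right with speed 1):
Along characteristics x - t = const, ρ is constant, so ρ(x,t) = f(x - t) with f = ρ(·, 0).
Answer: ρ(x, t) = exp(-2(-t + x)²)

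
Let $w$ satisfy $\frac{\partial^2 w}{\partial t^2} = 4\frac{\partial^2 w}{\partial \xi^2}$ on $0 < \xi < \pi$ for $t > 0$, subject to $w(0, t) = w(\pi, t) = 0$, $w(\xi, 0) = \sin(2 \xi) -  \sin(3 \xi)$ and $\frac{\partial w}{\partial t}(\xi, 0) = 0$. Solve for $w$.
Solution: Using separation of variables $w = X(\xi)T(t)$:
Eigenfunctions: $\sin(n\xi)$, $n = 1, 2, 3, \ldots$
General solution: $w(\xi, t) = \sum [A_n \cos(2n t) + B_n \sin(2n t)] \sin(n\xi)$
From $w(\xi,0) = \sin(2 \xi) - \sin(3 \xi)$: $A_2=1, A_3=-1$. From $w_t(\xi,0) = 0$: all $B_n = 0$.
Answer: $w(\xi, t) = \sin(2 \xi) \cos(4 t) -  \sin(3 \xi) \cos(6 t)$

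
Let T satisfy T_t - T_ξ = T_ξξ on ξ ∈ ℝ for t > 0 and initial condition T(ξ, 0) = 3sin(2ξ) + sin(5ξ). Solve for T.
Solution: Change to a moving frame: let η = ξ + t, σ = t and write T(ξ,t) = u(η,σ).
By the chain rule T_t = u_σ + u_η, T_ξ = u_η, T_ξξ = u_ηη.
Then T_t - T_ξ = u_σ: the advection term cancels and the PDE becomes the heat equation u_σ = u_ηη on η ∈ ℝ.
Initial data: u(η,0) = T(η,0) = 3sin(2η) + sin(5η).
On η ∈ ℝ each mode satisfies (sin(nη))″ = -n² sin(nη), so exp(-n²σ) sin(nη) solves the heat equation; by superposition u(η,σ) = Σ c_n exp(-n²σ) sin(nη).
Reading off the coefficients: c_2=3, c_5=1, so u(η,σ) = 3exp(-4σ)sin(2η) + exp(-25σ)sin(5η).
Substituting back η = ξ + t, σ = t: T(ξ,t) = u(ξ + t, t).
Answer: T(ξ, t) = 3exp(-4t)sin(2t + 2ξ) + exp(-25t)sin(5t + 5ξ)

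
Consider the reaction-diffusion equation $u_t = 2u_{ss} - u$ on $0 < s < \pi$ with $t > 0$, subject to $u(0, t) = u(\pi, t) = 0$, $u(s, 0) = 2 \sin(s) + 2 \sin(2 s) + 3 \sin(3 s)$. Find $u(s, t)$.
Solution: Substitute $u = e^{-t}w$.
Then $u_t = e^{-t}(w_t - w)$, $u_{ss} = e^{-t}w_{ss}$; substituting and dividing by $e^{-t}$, the lower-order terms cancel: $w_t = 2w_{ss}$ (standard heat equation).
Data for $w$: $w(s,0) = u(s,0) = 2 \sin(s) + 2 \sin(2 s) + 3 \sin(3 s)$. The boundary conditions carry over: $w(0,t) = w(\pi,t) = 0$.
Separating variables: $w = \sum c_n e^{-2n^2t} \sin(ns)$. From $w(s,0) = 2 \sin(s) + 2 \sin(2 s) + 3 \sin(3 s)$: $c_1=2, c_2=2, c_3=3$.
So $w(s,t) = 2 e^{-2 t} \sin(s) + 2 e^{-8 t} \sin(2 s) + 3 e^{-18 t} \sin(3 s)$, and $u(s,t) = e^{-t}w(s,t)$.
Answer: $u(s, t) = 2 e^{-3 t} \sin(s) + 2 e^{-9 t} \sin(2 s) + 3 e^{-19 t} \sin(3 s)$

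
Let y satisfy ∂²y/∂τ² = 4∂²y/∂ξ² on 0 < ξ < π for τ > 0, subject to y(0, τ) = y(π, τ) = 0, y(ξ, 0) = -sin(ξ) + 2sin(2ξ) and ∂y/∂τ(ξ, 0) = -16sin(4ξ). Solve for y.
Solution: Separating variables: y = Σ [A_n cos(ω_n τ) + B_n sin(ω_n τ)] sin(nξ), ω_n = 2n. From ICs (B_n = velocity coefficient / ω_n): A_1=-1, A_2=2, B_4=-2.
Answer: y(ξ, τ) = -sin(ξ)cos(2τ) + 2sin(2ξ)cos(4τ) - 2sin(4ξ)sin(8τ)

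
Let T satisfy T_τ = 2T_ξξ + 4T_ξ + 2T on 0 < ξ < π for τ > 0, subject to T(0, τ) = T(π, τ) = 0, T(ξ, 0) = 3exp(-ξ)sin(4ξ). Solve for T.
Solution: Substitute T = exp(-ξ)u.
Then T_ξ = exp(-ξ)(u_ξ - u), T_ξξ = exp(-ξ)(u_ξξ - 2u_ξ + u), T_τ = exp(-ξ)u_τ; substituting and dividing by exp(-ξ), the lower-order terms cancel: u_τ = 2u_ξξ (standard heat equation).
Data for u: u(ξ,0) = exp(ξ)T(ξ,0) = 3sin(4ξ). The boundary conditions carry over: u(0,τ) = u(π,τ) = 0.
Separating variables: u = Σ c_n exp(-2n²τ) sin(nξ). From u(ξ,0) = 3sin(4ξ): c_4=3.
So u(ξ,τ) = 3exp(-32τ)sin(4ξ), and T(ξ,τ) = exp(-ξ)u(ξ,τ).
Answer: T(ξ, τ) = 3exp(-ξ)exp(-32τ)sin(4ξ)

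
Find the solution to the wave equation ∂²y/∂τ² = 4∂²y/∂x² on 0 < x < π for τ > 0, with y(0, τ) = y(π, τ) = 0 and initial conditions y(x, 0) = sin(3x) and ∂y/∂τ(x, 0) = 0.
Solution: Using separation of variables y = X(x)T(τ):
Eigenfunctions: sin(nx), n = 1, 2, 3, ...
General solution: y(x, τ) = Σ [A_n cos(2n τ) + B_n sin(2n τ)] sin(nx)
From y(x,0) = sin(3x): A_3=1. From y_τ(x,0) = 0: all B_n = 0.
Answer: y(x, τ) = sin(3x)cos(6τ)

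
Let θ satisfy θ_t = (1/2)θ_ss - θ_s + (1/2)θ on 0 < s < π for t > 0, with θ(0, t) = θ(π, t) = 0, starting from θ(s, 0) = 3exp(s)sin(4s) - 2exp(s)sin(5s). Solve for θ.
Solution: Substitute θ = exp(s)u.
Then θ_s = exp(s)(u_s + u), θ_ss = exp(s)(u_ss + 2u_s + u), θ_t = exp(s)u_t; substituting and dividing by exp(s), the lower-order terms cancel: u_t = (1/2)u_ss (standard heat equation).
Data for u: u(s,0) = exp(-s)θ(s,0) = 3sin(4s) - 2sin(5s). The boundary conditions carry over: u(0,t) = u(π,t) = 0.
Separating variables: u = Σ c_n exp(-n²t/2) sin(ns). From u(s,0) = 3sin(4s) - 2sin(5s): c_4=3, c_5=-2.
So u(s,t) = 3exp(-8t)sin(4s) - 2exp(-25t/2)sin(5s), and θ(s,t) = exp(s)u(s,t).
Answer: θ(s, t) = 3exp(s)exp(-8t)sin(4s) - 2exp(s)exp(-25t/2)sin(5s)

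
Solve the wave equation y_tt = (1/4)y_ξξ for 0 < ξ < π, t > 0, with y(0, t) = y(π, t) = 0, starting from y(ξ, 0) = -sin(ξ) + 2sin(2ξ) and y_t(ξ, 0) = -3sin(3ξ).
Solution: Separating variables: y = Σ [A_n cos(ω_n t) + B_n sin(ω_n t)] sin(nξ), ω_n = n/2. From ICs (B_n = velocity coefficient / ω_n): A_1=-1, A_2=2, B_3=-2.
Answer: y(ξ, t) = -2sin(3t/2)sin(3ξ) - sin(ξ)cos(t/2) + 2sin(2ξ)cos(t)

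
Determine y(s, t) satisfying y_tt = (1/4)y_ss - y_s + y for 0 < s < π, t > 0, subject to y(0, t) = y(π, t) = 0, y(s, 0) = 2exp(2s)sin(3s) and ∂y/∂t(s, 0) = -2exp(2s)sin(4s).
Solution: Substitute y = exp(2s)u, i.e. u = exp(-2s)y.
By the product rule, y_s = exp(2s)(u_s + 2u), y_ss = exp(2s)(u_ss + 4u_s + 4u), y_tt = exp(2s)u_tt.
Substituting into the PDE and dividing by exp(2s): u_tt = (1/4)(u_ss + 4u_s + 4u) - (u_s + 2u) + u.
The lower-order terms cancel, leaving the standard wave equation u_tt = (1/4)u_ss.
Initial data for u: u(s,0) = exp(-2s)y(s,0) = 2sin(3s); u_t(s,0) = exp(-2s)y_t(s,0) = -2sin(4s). The boundary conditions carry over: u(0,t) = u(π,t) = 0.
Solve for u:
  Using separation of variables u = X(s)T(t):
  Eigenfunctions: sin(ns), n = 1, 2, 3, ...
  General solution: u(s, t) = Σ [A_n cos(n t/2) + B_n sin(n t/2)] sin(ns)
  From u(s,0) = 2sin(3s): A_3=2. From u_t(s,0) = -2sin(4s), using u_t(s,0) = Σ ω_n B_n sin(ns) with ω_n = n/2: B_4 = (-2)/2 = -1.
Hence u(s,t) = 2sin(3s)cos(3t/2) - sin(4s)sin(2t).
Transform back: y(s,t) = exp(2s)u(s,t).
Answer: y(s, t) = 2exp(2s)sin(3s)cos(3t/2) - exp(2s)sin(4s)sin(2t)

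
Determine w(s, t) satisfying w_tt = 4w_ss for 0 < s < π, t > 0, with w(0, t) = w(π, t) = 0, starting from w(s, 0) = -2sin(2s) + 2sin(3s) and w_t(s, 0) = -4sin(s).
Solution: Using separation of variables w = X(s)T(t):
Eigenfunctions: sin(ns), n = 1, 2, 3, ...
General solution: w(s, t) = Σ [A_n cos(2n t) + B_n sin(2n t)] sin(ns)
From w(s,0) = -2sin(2s) + 2sin(3s): A_2=-2, A_3=2. From w_t(s,0) = -4sin(s), using w_t(s,0) = Σ ω_n B_n sin(ns) with ω_n = 2n: B_1 = (-4)/2 = -2.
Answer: w(s, t) = -2sin(s)sin(2t) - 2sin(2s)cos(4t) + 2sin(3s)cos(6t)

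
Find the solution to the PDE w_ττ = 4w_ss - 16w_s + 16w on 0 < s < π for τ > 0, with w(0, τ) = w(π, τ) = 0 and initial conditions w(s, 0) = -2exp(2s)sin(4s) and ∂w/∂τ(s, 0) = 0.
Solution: Substitute w = exp(2s)u.
Then w_s = exp(2s)(u_s + 2u), w_ss = exp(2s)(u_ss + 4u_s + 4u), w_ττ = exp(2s)u_ττ; substituting and dividing by exp(2s), the lower-order terms cancel: u_ττ = 4u_ss (standard wave equation).
Data for u: u(s,0) = exp(-2s)w(s,0) = -2sin(4s); u_τ(s,0) = exp(-2s)w_τ(s,0) = 0. The boundary conditions carry over: u(0,τ) = u(π,τ) = 0.
Separating variables: u = Σ [A_n cos(ω_n τ) + B_n sin(ω_n τ)] sin(ns), ω_n = 2n. From ICs: A_4=-2.
So u(s,τ) = -2sin(4s)cos(8τ), and w(s,τ) = exp(2s)u(s,τ).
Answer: w(s, τ) = -2exp(2s)sin(4s)cos(8τ)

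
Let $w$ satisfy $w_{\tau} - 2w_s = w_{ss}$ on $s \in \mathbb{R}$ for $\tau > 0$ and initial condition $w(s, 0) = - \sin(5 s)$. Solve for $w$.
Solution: Change to a moving frame: let $\eta = s + 2\tau$, $\sigma = \tau$ and write $w(s,\tau) = u(\eta,\sigma)$.
By the chain rule $w_{\tau} = u_{\sigma} + 2u_{\eta}$, $w_s = u_{\eta}$, $w_{ss} = u_{\eta\eta}$.
Then $w_{\tau} - 2w_s = u_{\sigma}$: the advection term cancels and the PDE becomes the heat equation $u_{\sigma} = u_{\eta\eta}$ on $\eta \in \mathbb{R}$.
Initial data: $u(\eta,0) = w(\eta,0) = - \sin(5 \eta)$.
On $\eta \in \mathbb{R}$ each mode satisfies $(\sin(n\eta))'' = -n^2 \sin(n\eta)$, so $e^{-n^2\sigma} \sin(n\eta)$ solves the heat equation; by superposition $u(\eta,\sigma) = \sum c_n e^{-n^2\sigma} \sin(n\eta)$.
Reading off the coefficients: $c_5=-1$, so $u(\eta,\sigma) = - e^{-25 \sigma} \sin(5 \eta)$.
Substituting back $\eta = s + 2\tau$, $\sigma = \tau$: $w(s,\tau) = u(s + 2\tau, \tau)$.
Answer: $w(s, \tau) = - e^{-25 \tau} \sin(10 \tau + 5 s)$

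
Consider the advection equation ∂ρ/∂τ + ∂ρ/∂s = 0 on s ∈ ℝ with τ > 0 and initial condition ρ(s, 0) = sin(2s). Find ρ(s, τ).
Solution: By method of characteristics (waves move right with speed 1):
Along characteristics s - τ = const, ρ is constant, so ρ(s,τ) = f(s - τ) with f = ρ(·, 0).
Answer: ρ(s, τ) = sin(2s - 2τ)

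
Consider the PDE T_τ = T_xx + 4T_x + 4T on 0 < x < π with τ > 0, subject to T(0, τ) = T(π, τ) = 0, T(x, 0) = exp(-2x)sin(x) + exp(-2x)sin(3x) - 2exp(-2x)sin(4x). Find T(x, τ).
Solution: Substitute T = exp(-2x)u.
Then T_x = exp(-2x)(u_x - 2u), T_xx = exp(-2x)(u_xx - 4u_x + 4u), T_τ = exp(-2x)u_τ; substituting and dividing by exp(-2x), the lower-order terms cancel: u_τ = u_xx (standard heat equation).
Data for u: u(x,0) = exp(2x)T(x,0) = sin(x) + sin(3x) - 2sin(4x). The boundary conditions carry over: u(0,τ) = u(π,τ) = 0.
Separating variables: u = Σ c_n exp(-n²τ) sin(nx). From u(x,0) = sin(x) + sin(3x) - 2sin(4x): c_1=1, c_3=1, c_4=-2.
So u(x,τ) = exp(-τ)sin(x) + exp(-9τ)sin(3x) - 2exp(-16τ)sin(4x), and T(x,τ) = exp(-2x)u(x,τ).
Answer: T(x, τ) = exp(-2x)exp(-τ)sin(x) + exp(-2x)exp(-9τ)sin(3x) - 2exp(-2x)exp(-16τ)sin(4x)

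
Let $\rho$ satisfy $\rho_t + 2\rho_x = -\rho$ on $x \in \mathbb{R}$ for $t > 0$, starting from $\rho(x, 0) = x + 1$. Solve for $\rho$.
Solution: Substitute $\rho = e^{-t}u$.
Then $\rho_t = e^{-t}(u_t - u)$, $\rho_x = e^{-t}u_x$; substituting and dividing by $e^{-t}$, the lower-order terms cancel: $u_t + 2u_x = 0$ (standard advection equation).
Data for $u$: $u(x,0) = \rho(x,0) = x + 1$.
By characteristics ($dx/dt = 2$), $u(x,t) = f(x - 2t)$ with $f = u( \cdot , 0)$.
So $u(x,t) = -2 t + x + 1$, and $\rho(x,t) = e^{-t}u(x,t)$.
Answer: $\rho(x, t) = -2 t e^{-t} + x e^{-t} + e^{-t}$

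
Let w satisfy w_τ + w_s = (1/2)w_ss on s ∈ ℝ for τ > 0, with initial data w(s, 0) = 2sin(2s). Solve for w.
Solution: Moving frame: η = s - τ, σ = τ, w = u(η,σ), so w_τ = u_σ - u_η and w_ss = u_ηη.
Hence w_τ + w_s = u_σ and the PDE becomes the heat equation u_σ = (1/2)u_ηη on η ∈ ℝ.
Initial data: u(η,0) = w(η,0) = 2sin(2η). Each mode sin(nη) decays as exp(-n²σ/2) on ℝ, so u(η,σ) = Σ c_n exp(-n²σ/2) sin(nη) with c_2=2: u(η,σ) = 2exp(-2σ)sin(2η).
Substituting back: w(s,τ) = u(s - τ, τ).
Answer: w(s, τ) = 2exp(-2τ)sin(2s - 2τ)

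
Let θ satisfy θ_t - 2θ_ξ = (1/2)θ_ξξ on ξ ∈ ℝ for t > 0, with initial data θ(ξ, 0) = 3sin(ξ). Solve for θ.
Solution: Change to a moving frame: let η = ξ + 2t, σ = t and write θ(ξ,t) = u(η,σ).
By the chain rule θ_t = u_σ + 2u_η, θ_ξ = u_η, θ_ξξ = u_ηη.
Then θ_t - 2θ_ξ = u_σ: the advection term cancels and the PDE becomes the heat equation u_σ = (1/2)u_ηη on η ∈ ℝ.
Initial data: u(η,0) = θ(η,0) = 3sin(η).
On η ∈ ℝ each mode satisfies (sin(nη))″ = -n² sin(nη), so exp(-n²σ/2) sin(nη) solves the heat equation; by superposition u(η,σ) = Σ c_n exp(-n²σ/2) sin(nη).
Reading off the coefficients: c_1=3, so u(η,σ) = 3exp(-σ/2)sin(η).
Substituting back η = ξ + 2t, σ = t: θ(ξ,t) = u(ξ + 2t, t).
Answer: θ(ξ, t) = 3exp(-t/2)sin(2t + ξ)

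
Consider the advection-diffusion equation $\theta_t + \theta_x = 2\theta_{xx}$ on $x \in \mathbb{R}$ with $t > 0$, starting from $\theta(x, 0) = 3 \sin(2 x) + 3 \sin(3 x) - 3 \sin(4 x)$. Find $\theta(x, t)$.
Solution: Moving frame: $\eta = x - t$, $\sigma = t$, $\theta = u(\eta,\sigma)$, so $\theta_t = u_{\sigma} - u_{\eta}$ and $\theta_{xx} = u_{\eta\eta}$.
Hence $\theta_t + \theta_x = u_{\sigma}$ and the PDE becomes the heat equation $u_{\sigma} = 2u_{\eta\eta}$ on $\eta \in \mathbb{R}$.
Initial data: $u(\eta,0) = \theta(\eta,0) = 3 \sin(2 \eta) + 3 \sin(3 \eta) - 3 \sin(4 \eta)$. Each mode $\sin(n\eta)$ decays as $e^{-2n^2\sigma}$ on $\mathbb{R}$, so $u(\eta,\sigma) = \sum c_n e^{-2n^2\sigma} \sin(n\eta)$ with $c_2=3, c_3=3, c_4=-3$: $u(\eta,\sigma) = 3 e^{-8 \sigma} \sin(2 \eta) + 3 e^{-18 \sigma} \sin(3 \eta) - 3 e^{-32 \sigma} \sin(4 \eta)$.
Substituting back: $\theta(x,t) = u(x - t, t)$.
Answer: $\theta(x, t) = -3 e^{-8 t} \sin(2 t - 2 x) - 3 e^{-18 t} \sin(3 t - 3 x) + 3 e^{-32 t} \sin(4 t - 4 x)$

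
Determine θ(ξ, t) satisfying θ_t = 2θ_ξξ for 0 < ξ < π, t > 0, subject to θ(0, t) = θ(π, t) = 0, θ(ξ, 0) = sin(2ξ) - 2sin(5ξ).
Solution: Using separation of variables θ = X(ξ)G(t):
Eigenfunctions: sin(nξ), n = 1, 2, 3, ...
General solution: θ(ξ, t) = Σ c_n sin(nξ) exp(-2n² t)
Matching θ(ξ,0) = sin(2ξ) - 2sin(5ξ) term by term: c_2=1, c_5=-2.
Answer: θ(ξ, t) = exp(-8t)sin(2ξ) - 2exp(-50t)sin(5ξ)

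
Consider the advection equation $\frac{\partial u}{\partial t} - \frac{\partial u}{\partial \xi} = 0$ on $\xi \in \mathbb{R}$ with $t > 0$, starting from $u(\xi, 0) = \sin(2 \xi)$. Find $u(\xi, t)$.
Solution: By characteristics ($d\xi/dt = -1$), $u(\xi,t) = f(\xi + t)$ with $f = u( \cdot , 0)$.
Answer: $u(\xi, t) = \sin(2 \xi + 2 t)$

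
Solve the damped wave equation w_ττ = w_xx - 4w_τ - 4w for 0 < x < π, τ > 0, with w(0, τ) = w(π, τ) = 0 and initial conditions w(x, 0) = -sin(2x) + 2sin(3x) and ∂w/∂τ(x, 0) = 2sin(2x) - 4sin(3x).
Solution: Substitute w = exp(-2τ)u.
Then w_τ = exp(-2τ)(u_τ - 2u), w_ττ = exp(-2τ)(u_ττ - 4u_τ + 4u), w_xx = exp(-2τ)u_xx; substituting and dividing by exp(-2τ), the lower-order terms cancel: u_ττ = u_xx (standard wave equation).
Data for u: u(x,0) = w(x,0) = -sin(2x) + 2sin(3x); u_τ(x,0) = w_τ(x,0) + 2w(x,0) = 0. The boundary conditions carry over: u(0,τ) = u(π,τ) = 0.
Separating variables: u = Σ [A_n cos(ω_n τ) + B_n sin(ω_n τ)] sin(nx), ω_n = n. From ICs: A_2=-1, A_3=2.
So u(x,τ) = -sin(2x)cos(2τ) + 2sin(3x)cos(3τ), and w(x,τ) = exp(-2τ)u(x,τ).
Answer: w(x, τ) = -exp(-2τ)sin(2x)cos(2τ) + 2exp(-2τ)sin(3x)cos(3τ)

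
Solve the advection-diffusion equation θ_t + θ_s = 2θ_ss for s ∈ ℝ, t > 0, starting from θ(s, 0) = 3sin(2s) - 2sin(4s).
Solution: Moving frame: η = s - t, σ = t, θ = u(η,σ), so θ_t = u_σ - u_η and θ_ss = u_ηη.
Hence θ_t + θ_s = u_σ and the PDE becomes the heat equation u_σ = 2u_ηη on η ∈ ℝ.
Initial data: u(η,0) = θ(η,0) = 3sin(2η) - 2sin(4η). Each mode sin(nη) decays as exp(-2n²σ) on ℝ, so u(η,σ) = Σ c_n exp(-2n²σ) sin(nη) with c_2=3, c_4=-2: u(η,σ) = 3exp(-8σ)sin(2η) - 2exp(-32σ)sin(4η).
Substituting back: θ(s,t) = u(s - t, t).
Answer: θ(s, t) = 3exp(-8t)sin(2s - 2t) - 2exp(-32t)sin(4s - 4t)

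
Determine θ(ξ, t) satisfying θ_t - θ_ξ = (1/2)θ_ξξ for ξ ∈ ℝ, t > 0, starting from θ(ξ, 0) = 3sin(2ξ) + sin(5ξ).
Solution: Change to a moving frame: let η = ξ + t, σ = t and write θ(ξ,t) = u(η,σ).
By the chain rule θ_t = u_σ + u_η, θ_ξ = u_η, θ_ξξ = u_ηη.
Then θ_t - θ_ξ = u_σ: the advection term cancels and the PDE becomes the heat equation u_σ = (1/2)u_ηη on η ∈ ℝ.
Initial data: u(η,0) = θ(η,0) = 3sin(2η) + sin(5η).
On η ∈ ℝ each mode satisfies (sin(nη))″ = -n² sin(nη), so exp(-n²σ/2) sin(nη) solves the heat equation; by superposition u(η,σ) = Σ c_n exp(-n²σ/2) sin(nη).
Reading off the coefficients: c_2=3, c_5=1, so u(η,σ) = 3exp(-2σ)sin(2η) + exp(-25σ/2)sin(5η).
Substituting back η = ξ + t, σ = t: θ(ξ,t) = u(ξ + t, t).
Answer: θ(ξ, t) = 3exp(-2t)sin(2t + 2ξ) + exp(-25t/2)sin(5t + 5ξ)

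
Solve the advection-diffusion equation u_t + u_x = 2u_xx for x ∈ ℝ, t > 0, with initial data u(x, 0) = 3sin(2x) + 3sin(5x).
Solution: Change to a moving frame: let η = x - t, σ = t and write u(x,t) = w(η,σ).
By the chain rule u_t = w_σ - w_η, u_x = w_η, u_xx = w_ηη.
Then u_t + u_x = w_σ: the advection term cancels and the PDE becomes the heat equation w_σ = 2w_ηη on η ∈ ℝ.
Initial data: w(η,0) = u(η,0) = 3sin(2η) + 3sin(5η).
On η ∈ ℝ each mode satisfies (sin(nη))″ = -n² sin(nη), so exp(-2n²σ) sin(nη) solves the heat equation; by superposition w(η,σ) = Σ c_n exp(-2n²σ) sin(nη).
Reading off the coefficients: c_2=3, c_5=3, so w(η,σ) = 3exp(-8σ)sin(2η) + 3exp(-50σ)sin(5η).
Substituting back η = x - t, σ = t: u(x,t) = w(x - t, t).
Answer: u(x, t) = -3exp(-8t)sin(2t - 2x) - 3exp(-50t)sin(5t - 5x)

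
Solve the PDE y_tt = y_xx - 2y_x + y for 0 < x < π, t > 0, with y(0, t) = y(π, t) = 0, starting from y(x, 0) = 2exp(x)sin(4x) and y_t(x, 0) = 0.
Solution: Substitute y = exp(x)u, i.e. u = exp(-x)y.
By the product rule, y_x = exp(x)(u_x + u), y_xx = exp(x)(u_xx + 2u_x + u), y_tt = exp(x)u_tt.
Substituting into the PDE and dividing by exp(x): u_tt = (u_xx + 2u_x + u) - 2(u_x + u) + u.
The lower-order terms cancel, leaving the standard wave equation u_tt = u_xx.
Initial data for u: u(x,0) = exp(-x)y(x,0) = 2sin(4x); u_t(x,0) = exp(-x)y_t(x,0) = 0. The boundary conditions carry over: u(0,t) = u(π,t) = 0.
Solve for u:
  Using separation of variables u = X(x)T(t):
  Eigenfunctions: sin(nx), n = 1, 2, 3, ...
  General solution: u(x, t) = Σ [A_n cos(n t) + B_n sin(n t)] sin(nx)
  From u(x,0) = 2sin(4x): A_4=2. From u_t(x,0) = 0: all B_n = 0.
Hence u(x,t) = 2sin(4x)cos(4t).
Transform back: y(x,t) = exp(x)u(x,t).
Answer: y(x, t) = 2exp(x)sin(4x)cos(4t)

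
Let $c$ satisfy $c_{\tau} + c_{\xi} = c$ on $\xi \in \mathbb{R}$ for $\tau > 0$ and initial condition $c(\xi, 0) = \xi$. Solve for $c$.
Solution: Substitute $c = e^{\tau}u$, i.e. $u = e^{-\tau}c$.
By the product rule, $c_{\tau} = e^{\tau}(u_{\tau} + u)$, $c_{\xi} = e^{\tau}u_{\xi}$.
Substituting into the PDE and dividing by $e^{\tau}$: $u_{\tau} + u + u_{\xi} = u$.
The lower-order terms cancel, leaving the standard advection equation $u_{\tau} + u_{\xi} = 0$.
Initial data for $u$: $u(\xi,0) = c(\xi,0) = \xi$.
Solve for $u$:
  By method of characteristics (waves move right with speed 1):
  Along characteristics $\xi - \tau =$ const, $u$ is constant, so $u(\xi,\tau) = f(\xi - \tau)$ with $f = u( \cdot , 0)$.
Hence $u(\xi,\tau) = \xi - \tau$.
Transform back: $c(\xi,\tau) = e^{\tau}u(\xi,\tau)$.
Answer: $c(\xi, \tau) = - \tau e^{\tau} + \xi e^{\tau}$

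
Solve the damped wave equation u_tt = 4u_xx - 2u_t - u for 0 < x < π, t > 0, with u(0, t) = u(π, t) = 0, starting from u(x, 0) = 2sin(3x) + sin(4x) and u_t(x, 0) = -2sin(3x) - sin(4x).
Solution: Substitute u = exp(-t)w.
Then u_t = exp(-t)(w_t - w), u_tt = exp(-t)(w_tt - 2w_t + w), u_xx = exp(-t)w_xx; substituting and dividing by exp(-t), the lower-order terms cancel: w_tt = 4w_xx (standard wave equation).
Data for w: w(x,0) = u(x,0) = 2sin(3x) + sin(4x); w_t(x,0) = u_t(x,0) + u(x,0) = 0. The boundary conditions carry over: w(0,t) = w(π,t) = 0.
Separating variables: w = Σ [A_n cos(ω_n t) + B_n sin(ω_n t)] sin(nx), ω_n = 2n. From ICs: A_3=2, A_4=1.
So w(x,t) = 2sin(3x)cos(6t) + sin(4x)cos(8t), and u(x,t) = exp(-t)w(x,t).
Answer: u(x, t) = 2exp(-t)sin(3x)cos(6t) + exp(-t)sin(4x)cos(8t)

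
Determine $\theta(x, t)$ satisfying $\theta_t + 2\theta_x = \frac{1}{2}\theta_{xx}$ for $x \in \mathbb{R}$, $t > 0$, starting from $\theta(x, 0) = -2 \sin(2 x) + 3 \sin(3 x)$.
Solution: Change to a moving frame: let $\eta = x - 2t$, $\sigma = t$ and write $\theta(x,t) = u(\eta,\sigma)$.
By the chain rule $\theta_t = u_{\sigma} - 2u_{\eta}$, $\theta_x = u_{\eta}$, $\theta_{xx} = u_{\eta\eta}$.
Then $\theta_t + 2\theta_x = u_{\sigma}$: the advection term cancels and the PDE becomes the heat equation $u_{\sigma} = \frac{1}{2}u_{\eta\eta}$ on $\eta \in \mathbb{R}$.
Initial data: $u(\eta,0) = \theta(\eta,0) = -2 \sin(2 \eta) + 3 \sin(3 \eta)$.
On $\eta \in \mathbb{R}$ each mode satisfies $(\sin(n\eta))'' = -n^2 \sin(n\eta)$, so $e^{-n^2\sigma/2} \sin(n\eta)$ solves the heat equation; by superposition $u(\eta,\sigma) = \sum c_n e^{-n^2\sigma/2} \sin(n\eta)$.
Reading off the coefficients: $c_2=-2, c_3=3$, so $u(\eta,\sigma) = -2 e^{-2 \sigma} \sin(2 \eta) + 3 e^{-9 \sigma/2} \sin(3 \eta)$.
Substituting back $\eta = x - 2t$, $\sigma = t$: $\theta(x,t) = u(x - 2t, t)$.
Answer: $\theta(x, t) = 2 e^{-2 t} \sin(4 t - 2 x) - 3 e^{-9 t/2} \sin(6 t - 3 x)$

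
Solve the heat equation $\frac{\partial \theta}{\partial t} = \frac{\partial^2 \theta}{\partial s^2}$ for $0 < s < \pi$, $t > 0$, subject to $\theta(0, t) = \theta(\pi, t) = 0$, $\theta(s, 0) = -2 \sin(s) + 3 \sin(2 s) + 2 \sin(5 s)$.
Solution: Using separation of variables $\theta = X(s)G(t)$:
Eigenfunctions: $\sin(ns)$, $n = 1, 2, 3, \ldots$
General solution: $\theta(s, t) = \sum c_n \sin(ns) e^{-n^2 t}$
Matching $\theta(s,0) = -2 \sin(s) + 3 \sin(2 s) + 2 \sin(5 s)$ term by term: $c_1=-2, c_2=3, c_5=2$.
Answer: $\theta(s, t) = -2 e^{-t} \sin(s) + 3 e^{-4 t} \sin(2 s) + 2 e^{-25 t} \sin(5 s)$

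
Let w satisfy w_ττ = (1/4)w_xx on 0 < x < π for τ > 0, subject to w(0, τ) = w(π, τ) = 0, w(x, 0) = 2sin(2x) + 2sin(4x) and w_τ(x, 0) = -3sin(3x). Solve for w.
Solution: Using separation of variables w = X(x)T(τ):
Eigenfunctions: sin(nx), n = 1, 2, 3, ...
General solution: w(x, τ) = Σ [A_n cos(n τ/2) + B_n sin(n τ/2)] sin(nx)
From w(x,0) = 2sin(2x) + 2sin(4x): A_2=2, A_4=2. From w_τ(x,0) = -3sin(3x), using w_τ(x,0) = Σ ω_n B_n sin(nx) with ω_n = n/2: B_3 = (-3)/(3/2) = -2.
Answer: w(x, τ) = 2sin(2x)cos(τ) - 2sin(3x)sin(3τ/2) + 2sin(4x)cos(2τ)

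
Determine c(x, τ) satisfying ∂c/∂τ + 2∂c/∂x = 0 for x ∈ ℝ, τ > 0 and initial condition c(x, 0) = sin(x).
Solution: By method of characteristics (waves move right with speed 2):
Along characteristics x - 2τ = const, c is constant, so c(x,τ) = f(x - 2τ) with f = c(·, 0).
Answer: c(x, τ) = sin(x - 2τ)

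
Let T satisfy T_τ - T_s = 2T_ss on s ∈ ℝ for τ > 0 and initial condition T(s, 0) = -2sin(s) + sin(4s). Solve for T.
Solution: Moving frame: η = s + τ, σ = τ, T = u(η,σ), so T_τ = u_σ + u_η and T_ss = u_ηη.
Hence T_τ - T_s = u_σ and the PDE becomes the heat equation u_σ = 2u_ηη on η ∈ ℝ.
Initial data: u(η,0) = T(η,0) = -2sin(η) + sin(4η). Each mode sin(nη) decays as exp(-2n²σ) on ℝ, so u(η,σ) = Σ c_n exp(-2n²σ) sin(nη) with c_1=-2, c_4=1: u(η,σ) = -2exp(-2σ)sin(η) + exp(-32σ)sin(4η).
Substituting back: T(s,τ) = u(s + τ, τ).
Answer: T(s, τ) = -2exp(-2τ)sin(s + τ) + exp(-32τ)sin(4s + 4τ)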